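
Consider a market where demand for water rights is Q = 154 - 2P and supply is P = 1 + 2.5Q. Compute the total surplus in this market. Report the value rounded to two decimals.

962.67

Rewriting demand in inverse form: P = 77 - 0.5Q.
Set 77 - 0.5Q = 1 + 2.5Q, which gives 76 = 3Q, so Q* = 25.3333 and P* = 77 - 0.5(25.3333) = 64.3333.
CS = (1/2)(25.3333)(12.6667) = 160.4444 and PS = (1/2)(25.3333)(63.3333) = 802.2222, so total surplus = 962.6667.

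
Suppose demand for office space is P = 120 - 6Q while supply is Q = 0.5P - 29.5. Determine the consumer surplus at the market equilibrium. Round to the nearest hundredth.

Rewriting supply in inverse form: P = 59 + 2Q.
Equilibrium: 120 - 6Q = 59 + 2Q, so Q* = 7.625 and P* = 74.25.
CS is the area between the demand curve and P* from 0 to Q*: (1/2)(7.625)(45.75) = 174.4219.

174.42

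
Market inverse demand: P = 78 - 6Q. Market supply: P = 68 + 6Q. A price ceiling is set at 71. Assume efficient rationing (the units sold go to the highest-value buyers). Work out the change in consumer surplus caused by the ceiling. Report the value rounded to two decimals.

0.67

Free-market equilibrium: 78 - 6Q = 68 + 6Q gives Q* = 0.8333, P* = 73.
At the ceiling price 71, quantity supplied is (71 - 68)/6 = 0.5; supply is the short side, so Q = 0.5 trades at P = 71.
CS goes from (1/2)(0.8333)(5) = 2.0833 to 2.75 (computed as (78 - 71)(0.5) - (1/2)(6)(0.5)^2), a change of 0.6667.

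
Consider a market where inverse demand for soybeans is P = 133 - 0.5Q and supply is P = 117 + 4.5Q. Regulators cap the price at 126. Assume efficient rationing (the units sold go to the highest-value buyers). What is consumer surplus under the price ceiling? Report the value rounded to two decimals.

Without the control, 133 - 0.5Q = 117 + 4.5Q so Q* = 3.2 and P* = 131.4.
At the ceiling price 126, quantity supplied is (126 - 117)/4.5 = 2; supply is the short side, so Q = 2 trades at P = 126.
The demand price at Q = 2 is 132. CS is the trapezoid between demand and 126 over [0, 2]: (1/2)[(133 - 126) + (132 - 126)](2) = 13.

13.00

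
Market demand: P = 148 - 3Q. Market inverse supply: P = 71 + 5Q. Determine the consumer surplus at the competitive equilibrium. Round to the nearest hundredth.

Set 148 - 3Q = 71 + 5Q, which gives 77 = 8Q, so Q* = 9.625 and P* = 148 - 3(9.625) = 119.125.
CS is the area between the demand curve and P* from 0 to Q*: (1/2)(9.625)(28.875) = 138.9609.

138.96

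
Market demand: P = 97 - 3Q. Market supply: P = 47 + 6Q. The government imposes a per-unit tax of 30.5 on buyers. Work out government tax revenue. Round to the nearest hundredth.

66.08

Without the tax, 97 - 3Q = 47 + 6Q so Q* = 5.5556 and P* = 80.3333.
A tax on buyers shifts demand down by 30.5: (97 - 30.5) - 3Q = 47 + 6Q, so Q_t = 2.1667. Buyers pay P_b = 90.5; sellers receive P_s = P_b - 30.5 = 60.
Revenue is the tax times quantity traded: 30.5 x 2.1667 = 66.0833.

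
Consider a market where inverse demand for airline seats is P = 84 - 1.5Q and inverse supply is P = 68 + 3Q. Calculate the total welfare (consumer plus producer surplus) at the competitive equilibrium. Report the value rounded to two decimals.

Equilibrium: 84 - 1.5Q = 68 + 3Q, so Q* = 3.5556 and P* = 78.6667.
CS = (1/2)(3.5556)(5.3333) = 9.4815 and PS = (1/2)(3.5556)(10.6667) = 18.963, so total surplus = 28.4444.

28.44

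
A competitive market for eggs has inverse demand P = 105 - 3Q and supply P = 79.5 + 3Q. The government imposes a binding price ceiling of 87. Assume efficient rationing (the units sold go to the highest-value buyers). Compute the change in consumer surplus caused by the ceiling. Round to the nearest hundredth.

8.53

Without the control, 105 - 3Q = 79.5 + 3Q so Q* = 4.25 and P* = 92.25.
At the ceiling price 87, quantity supplied is (87 - 79.5)/3 = 2.5; supply is the short side, so Q = 2.5 trades at P = 87.
CS goes from (1/2)(4.25)(12.75) = 27.0938 to 35.625 (computed as (105 - 87)(2.5) - (1/2)(3)(2.5)^2), a change of 8.5312.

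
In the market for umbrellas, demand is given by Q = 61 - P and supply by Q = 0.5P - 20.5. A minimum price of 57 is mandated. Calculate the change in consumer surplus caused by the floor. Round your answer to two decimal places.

-14.22

Rewriting demand in inverse form: P = 61 - Q.
Rewriting supply in inverse form: P = 41 + 2Q.
Free-market equilibrium: 61 - Q = 41 + 2Q gives Q* = 6.6667, P* = 54.3333.
At P = 57, buyers demand (61 - 57)/1 = 4 while sellers would supply more, so the quantity traded is 4 at price 57.
CS goes from (1/2)(6.6667)(6.6667) = 22.2222 to 8 (computed as (61 - 57)(4) - (1/2)(1)(4)^2), a change of -14.2222.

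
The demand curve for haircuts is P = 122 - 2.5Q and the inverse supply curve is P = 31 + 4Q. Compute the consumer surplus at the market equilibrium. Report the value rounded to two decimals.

Setting demand equal to supply, 91 = 6.5Q, so Q* = 14 and P* = 87.
Consumer surplus is the triangle under demand above P*: (1/2)(14)(122 - 87) = (1/2)(14)(35) = 245.

245.00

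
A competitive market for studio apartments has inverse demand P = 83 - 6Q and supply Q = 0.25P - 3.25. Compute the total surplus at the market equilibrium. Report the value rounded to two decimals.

245.00

Rewriting supply in inverse form: P = 13 + 4Q.
Set 83 - 6Q = 13 + 4Q, which gives 70 = 10Q, so Q* = 7 and P* = 83 - 6(7) = 41.
CS = (1/2)(7)(42) = 147 and PS = (1/2)(7)(28) = 98, so total surplus = 245.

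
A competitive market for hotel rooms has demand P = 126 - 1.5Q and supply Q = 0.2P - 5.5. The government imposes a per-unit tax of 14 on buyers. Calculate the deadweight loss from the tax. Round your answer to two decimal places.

15.08

Rewriting supply in inverse form: P = 27.5 + 5Q.
Pre-tax equilibrium: 126 - 1.5Q = 27.5 + 5Q gives Q* = 15.1538, P* = 103.2692.
A tax on buyers shifts demand down by 14: (126 - 14) - 1.5Q = 27.5 + 5Q, so Q_t = 13. Buyers pay P_b = 106.5; sellers receive P_s = P_b - 14 = 92.5.
Deadweight loss is the triangle between the curves from Q_t to Q*: (1/2)(15.1538 - 13)(14) = 15.0769.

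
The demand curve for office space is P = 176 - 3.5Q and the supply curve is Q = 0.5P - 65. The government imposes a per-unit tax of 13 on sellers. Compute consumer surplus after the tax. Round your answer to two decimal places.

Rewriting supply in inverse form: P = 130 + 2Q.
Without the tax, 176 - 3.5Q = 130 + 2Q so Q* = 8.3636 and P* = 146.7273.
With the tax, sellers need 13 more per unit: 176 - 3.5Q = 130 + 2Q + 13, so Q_t = 6. Buyers pay P_b = 155; sellers receive P_s = P_b - 13 = 142.
CS = (1/2)(Q_t)(176 - P_b) = (1/2)(6)(21) = 63.

63.00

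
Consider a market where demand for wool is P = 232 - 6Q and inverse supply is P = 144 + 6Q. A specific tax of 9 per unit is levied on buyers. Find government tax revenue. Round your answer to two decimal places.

59.25

Without the tax, 232 - 6Q = 144 + 6Q so Q* = 7.3333 and P* = 188.
A tax on buyers shifts demand down by 9: (232 - 9) - 6Q = 144 + 6Q, so Q_t = 6.5833. Buyers pay P_b = 192.5; sellers receive P_s = P_b - 9 = 183.5.
Tax revenue = t x Q_t = 9 x 6.5833 = 59.25.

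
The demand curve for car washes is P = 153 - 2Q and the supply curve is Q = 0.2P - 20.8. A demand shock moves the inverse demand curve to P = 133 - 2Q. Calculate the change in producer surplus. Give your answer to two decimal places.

-79.59

Rewriting supply in inverse form: P = 104 + 5Q.
Initial equilibrium: Q_0 = 7, P_0 = 139; CS_0 = (1/2)(7)(14) = 49, PS_0 = (1/2)(7)(35) = 122.5.
New equilibrium: 133 - 2Q = 104 + 5Q gives Q_1 = 4.1429, P_1 = 124.7143; CS_1 = 17.1633, PS_1 = 42.9082.
Change in producer surplus = 42.9082 - 122.5 = -79.5918.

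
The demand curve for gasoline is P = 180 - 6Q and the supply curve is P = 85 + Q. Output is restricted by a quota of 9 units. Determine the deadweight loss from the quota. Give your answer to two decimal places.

Unrestricted equilibrium: Q* = (180 - 85)/(6 + 1) = 13.5714.
At Q = 9 the demand price is 180 - 6(9) = 126 and the supply price is 85 + (9) = 94.
Deadweight loss is the triangle between the curves from 9 to 13.5714: (1/2)(126 - 94)(13.5714 - 9) = 73.1429.

73.14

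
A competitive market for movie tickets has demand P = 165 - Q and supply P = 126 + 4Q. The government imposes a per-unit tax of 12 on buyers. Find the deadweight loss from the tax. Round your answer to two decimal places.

Pre-tax equilibrium: 165 - Q = 126 + 4Q gives Q* = 7.8, P* = 157.2.
With the tax, buyers' net willingness to pay falls by 12: (165 - 12) - Q = 126 + 4Q, so Q_t = 5.4. Buyers pay P_b = 159.6; sellers receive P_s = P_b - 12 = 147.6.
Deadweight loss is the triangle between the curves from Q_t to Q*: (1/2)(7.8 - 5.4)(12) = 14.4.

14.40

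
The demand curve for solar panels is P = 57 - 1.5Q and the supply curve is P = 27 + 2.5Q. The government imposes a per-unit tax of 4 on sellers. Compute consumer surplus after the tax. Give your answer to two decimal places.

Without the tax, 57 - 1.5Q = 27 + 2.5Q so Q* = 7.5 and P* = 45.75.
With the tax, sellers need 4 more per unit: 57 - 1.5Q = 27 + 2.5Q + 4, so Q_t = 6.5. Buyers pay P_b = 47.25; sellers receive P_s = P_b - 4 = 43.25.
CS = (1/2)(Q_t)(57 - P_b) = (1/2)(6.5)(9.75) = 31.6875.

31.69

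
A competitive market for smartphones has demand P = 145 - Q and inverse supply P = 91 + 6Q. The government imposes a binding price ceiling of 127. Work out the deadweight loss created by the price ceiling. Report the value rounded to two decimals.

Free-market equilibrium: 145 - Q = 91 + 6Q gives Q* = 7.7143, P* = 137.2857.
At the ceiling price 127, quantity supplied is (127 - 91)/6 = 6; supply is the short side, so Q = 6 trades at P = 127.
The lost-trades triangle has base Q* - 6 = 1.7143 and height equal to the gap between the curves at Q = 6, which is 139 - 127 = 12. DWL = (1/2)(1.7143)(12) = 10.2857.

10.29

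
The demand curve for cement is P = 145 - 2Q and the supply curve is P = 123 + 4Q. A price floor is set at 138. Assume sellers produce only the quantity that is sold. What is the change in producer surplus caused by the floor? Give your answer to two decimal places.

Free-market equilibrium: 145 - 2Q = 123 + 4Q gives Q* = 3.6667, P* = 137.6667.
At the floor price 138, quantity demanded is (145 - 138)/2 = 3.5; demand is the short side, so Q = 3.5 trades at P = 138.
PS goes from (1/2)(3.6667)(14.6667) = 26.8889 to 28 (computed as (138 - 123)(3.5) - (1/2)(4)(3.5)^2), a change of 1.1111.

1.11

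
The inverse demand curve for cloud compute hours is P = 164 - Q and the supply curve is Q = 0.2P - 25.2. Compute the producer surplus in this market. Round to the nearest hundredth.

100.28

Rewriting supply in inverse form: P = 126 + 5Q.
Setting demand equal to supply, 38 = 6Q, so Q* = 6.3333 and P* = 157.6667.
PS is the area between P* and the supply curve from 0 to Q*: (1/2)(6.3333)(31.6667) = 100.2778.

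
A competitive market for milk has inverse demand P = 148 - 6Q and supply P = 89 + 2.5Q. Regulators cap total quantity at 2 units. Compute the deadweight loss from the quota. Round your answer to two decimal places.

103.76

Without the quota, 148 - 6Q = 89 + 2.5Q gives Q* = 6.9412.
At Q = 2 the demand price is 148 - 6(2) = 136 and the supply price is 89 + 2.5(2) = 94.
Deadweight loss is the triangle between the curves from 2 to 6.9412: (1/2)(136 - 94)(6.9412 - 2) = 103.7647.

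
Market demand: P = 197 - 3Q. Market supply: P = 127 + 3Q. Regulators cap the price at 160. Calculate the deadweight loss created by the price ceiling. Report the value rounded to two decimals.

Without the control, 197 - 3Q = 127 + 3Q so Q* = 11.6667 and P* = 162.
At P = 160, sellers supply (160 - 127)/3 = 11 while buyers want more, so the quantity traded is 11 at price 160.
The lost-trades triangle has base Q* - 11 = 0.6667 and height equal to the gap between the curves at Q = 11, which is 164 - 160 = 4. DWL = (1/2)(0.6667)(4) = 1.3333.

1.33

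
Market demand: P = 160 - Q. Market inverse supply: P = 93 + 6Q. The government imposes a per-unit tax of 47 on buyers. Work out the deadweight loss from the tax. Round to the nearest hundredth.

Without the tax, 160 - Q = 93 + 6Q so Q* = 9.5714 and P* = 150.4286.
A tax on buyers shifts demand down by 47: (160 - 47) - Q = 93 + 6Q, so Q_t = 2.8571. Buyers pay P_b = 157.1429; sellers receive P_s = P_b - 47 = 110.1429.
Deadweight loss is the triangle between the curves from Q_t to Q*: (1/2)(9.5714 - 2.8571)(47) = 157.7857.

157.79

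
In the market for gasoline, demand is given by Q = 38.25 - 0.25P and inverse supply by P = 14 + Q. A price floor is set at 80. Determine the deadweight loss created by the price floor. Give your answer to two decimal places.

Rewriting demand in inverse form: P = 153 - 4Q.
Without the control, 153 - 4Q = 14 + Q so Q* = 27.8 and P* = 41.8.
At P = 80, buyers demand (153 - 80)/4 = 18.25 while sellers would supply more, so the quantity traded is 18.25 at price 80.
At Q = 18.25 the demand price is 80 and the supply price is 32.25. Deadweight loss is the triangle between the curves from 18.25 to 27.8: (1/2)(80 - 32.25)(27.8 - 18.25) = 228.0062.

228.01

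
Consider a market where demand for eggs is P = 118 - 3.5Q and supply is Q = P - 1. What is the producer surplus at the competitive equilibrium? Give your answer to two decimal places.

338.00

Rewriting supply in inverse form: P = 1 + Q.
Setting demand equal to supply, 117 = 4.5Q, so Q* = 26 and P* = 27.
PS is the area between P* and the supply curve from 0 to Q*: (1/2)(26)(26) = 338.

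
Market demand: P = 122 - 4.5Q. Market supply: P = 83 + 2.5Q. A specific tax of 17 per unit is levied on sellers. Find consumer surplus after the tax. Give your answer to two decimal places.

Pre-tax equilibrium: 122 - 4.5Q = 83 + 2.5Q gives Q* = 5.5714, P* = 96.9286.
With the tax, sellers need 17 more per unit: 122 - 4.5Q = 83 + 2.5Q + 17, so Q_t = 3.1429. Buyers pay P_b = 107.8571; sellers receive P_s = P_b - 17 = 90.8571.
Consumer surplus is the triangle under demand above P_b: (1/2)(3.1429)(122 - 107.8571) = 22.2245.

22.22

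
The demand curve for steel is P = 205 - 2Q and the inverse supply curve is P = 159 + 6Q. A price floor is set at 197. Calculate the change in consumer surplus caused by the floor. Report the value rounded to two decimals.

Free-market equilibrium: 205 - 2Q = 159 + 6Q gives Q* = 5.75, P* = 193.5.
At the floor price 197, quantity demanded is (205 - 197)/2 = 4; demand is the short side, so Q = 4 trades at P = 197.
CS goes from (1/2)(5.75)(11.5) = 33.0625 to 16 (computed as (205 - 197)(4) - (1/2)(2)(4)^2), a change of -17.0625.

-17.06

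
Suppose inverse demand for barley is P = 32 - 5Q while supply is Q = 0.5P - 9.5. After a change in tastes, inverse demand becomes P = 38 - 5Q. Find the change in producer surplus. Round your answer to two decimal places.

Rewriting supply in inverse form: P = 19 + 2Q.
Initial equilibrium: Q_0 = 1.8571, P_0 = 22.7143; CS_0 = (1/2)(1.8571)(9.2857) = 8.6224, PS_0 = (1/2)(1.8571)(3.7143) = 3.449.
New equilibrium: 38 - 5Q = 19 + 2Q gives Q_1 = 2.7143, P_1 = 24.4286; CS_1 = 18.4184, PS_1 = 7.3673.
Change in producer surplus = 7.3673 - 3.449 = 3.9184.

3.92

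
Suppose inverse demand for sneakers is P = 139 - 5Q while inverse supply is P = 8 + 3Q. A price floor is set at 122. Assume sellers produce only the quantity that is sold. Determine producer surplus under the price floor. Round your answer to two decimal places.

Free-market equilibrium: 139 - 5Q = 8 + 3Q gives Q* = 16.375, P* = 57.125.
At the floor price 122, quantity demanded is (139 - 122)/5 = 3.4; demand is the short side, so Q = 3.4 trades at P = 122.
The supply price at Q = 3.4 is 18.2. PS is the trapezoid between 122 and supply over [0, 3.4]: (1/2)[(122 - 8) + (122 - 18.2)](3.4) = 370.26.

370.26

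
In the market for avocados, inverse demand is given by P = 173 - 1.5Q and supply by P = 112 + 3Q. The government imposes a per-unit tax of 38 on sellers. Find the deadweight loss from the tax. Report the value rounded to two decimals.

160.44

Without the tax, 173 - 1.5Q = 112 + 3Q so Q* = 13.5556 and P* = 152.6667.
With the tax, sellers need 38 more per unit: 173 - 1.5Q = 112 + 3Q + 38, so Q_t = 5.1111. Buyers pay P_b = 165.3333; sellers receive P_s = P_b - 38 = 127.3333.
Deadweight loss is the triangle between the curves from Q_t to Q*: (1/2)(13.5556 - 5.1111)(38) = 160.4444.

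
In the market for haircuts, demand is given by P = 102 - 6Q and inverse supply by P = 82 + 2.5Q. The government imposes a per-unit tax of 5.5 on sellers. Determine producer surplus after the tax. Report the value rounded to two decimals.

3.64

Without the tax, 102 - 6Q = 82 + 2.5Q so Q* = 2.3529 and P* = 87.8824.
A tax on sellers shifts supply up by 5.5: 102 - 6Q = 82 + 2.5Q + 5.5, so Q_t = 1.7059. Buyers pay P_b = 91.7647; sellers receive P_s = P_b - 5.5 = 86.2647.
Producer surplus is the triangle above supply below P_s: (1/2)(1.7059)(86.2647 - 82) = 3.6375.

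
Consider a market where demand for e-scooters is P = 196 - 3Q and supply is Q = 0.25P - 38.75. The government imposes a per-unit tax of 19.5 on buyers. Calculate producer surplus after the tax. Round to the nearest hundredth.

Rewriting supply in inverse form: P = 155 + 4Q.
Without the tax, 196 - 3Q = 155 + 4Q so Q* = 5.8571 and P* = 178.4286.
A tax on buyers shifts demand down by 19.5: (196 - 19.5) - 3Q = 155 + 4Q, so Q_t = 3.0714. Buyers pay P_b = 186.7857; sellers receive P_s = P_b - 19.5 = 167.2857.
Producer surplus is the triangle above supply below P_s: (1/2)(3.0714)(167.2857 - 155) = 18.8673.

18.87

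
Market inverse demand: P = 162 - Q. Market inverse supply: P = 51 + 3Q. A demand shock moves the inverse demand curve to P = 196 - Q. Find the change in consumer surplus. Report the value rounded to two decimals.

272.00

Initial equilibrium: Q_0 = 27.75, P_0 = 134.25; CS_0 = (1/2)(27.75)(27.75) = 385.0312, PS_0 = (1/2)(27.75)(83.25) = 1155.0938.
New equilibrium: 196 - Q = 51 + 3Q gives Q_1 = 36.25, P_1 = 159.75; CS_1 = 657.0312, PS_1 = 1971.0938.
Change in consumer surplus = 657.0312 - 385.0312 = 272.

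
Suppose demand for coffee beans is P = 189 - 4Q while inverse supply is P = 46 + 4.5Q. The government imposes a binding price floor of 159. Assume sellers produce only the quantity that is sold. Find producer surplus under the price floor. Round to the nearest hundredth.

720.94

Free-market equilibrium: 189 - 4Q = 46 + 4.5Q gives Q* = 16.8235, P* = 121.7059.
At P = 159, buyers demand (189 - 159)/4 = 7.5 while sellers would supply more, so the quantity traded is 7.5 at price 159.
The supply price at Q = 7.5 is 79.75. PS is the trapezoid between 159 and supply over [0, 7.5]: (1/2)[(159 - 46) + (159 - 79.75)](7.5) = 720.9375.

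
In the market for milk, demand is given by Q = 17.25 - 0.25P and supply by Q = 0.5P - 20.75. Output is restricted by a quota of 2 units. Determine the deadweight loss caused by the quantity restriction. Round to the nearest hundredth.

Rewriting demand in inverse form: P = 69 - 4Q.
Rewriting supply in inverse form: P = 41.5 + 2Q.
Unrestricted equilibrium: Q* = (69 - 41.5)/(4 + 2) = 4.5833.
At Q = 2 the demand price is 69 - 4(2) = 61 and the supply price is 41.5 + 2(2) = 45.5.
Deadweight loss is the triangle between the curves from 2 to 4.5833: (1/2)(61 - 45.5)(4.5833 - 2) = 20.0208.

20.02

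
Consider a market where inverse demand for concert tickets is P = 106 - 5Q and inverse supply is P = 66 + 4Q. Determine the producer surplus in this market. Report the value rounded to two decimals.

39.51

Equilibrium: 106 - 5Q = 66 + 4Q, so Q* = 4.4444 and P* = 83.7778.
Producer surplus is the triangle above supply below P*: (1/2)(4.4444)(83.7778 - 66) = (1/2)(4.4444)(17.7778) = 39.5062.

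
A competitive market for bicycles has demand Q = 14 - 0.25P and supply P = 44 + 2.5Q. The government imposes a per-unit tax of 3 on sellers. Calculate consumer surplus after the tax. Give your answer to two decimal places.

3.83

Rewriting demand in inverse form: P = 56 - 4Q.
Without the tax, 56 - 4Q = 44 + 2.5Q so Q* = 1.8462 and P* = 48.6154.
With the tax, sellers need 3 more per unit: 56 - 4Q = 44 + 2.5Q + 3, so Q_t = 1.3846. Buyers pay P_b = 50.4615; sellers receive P_s = P_b - 3 = 47.4615.
Consumer surplus is the triangle under demand above P_b: (1/2)(1.3846)(56 - 50.4615) = 3.8343.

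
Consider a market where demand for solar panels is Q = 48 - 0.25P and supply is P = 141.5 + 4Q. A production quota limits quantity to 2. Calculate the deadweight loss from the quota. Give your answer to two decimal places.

74.39

Rewriting demand in inverse form: P = 192 - 4Q.
Unrestricted equilibrium: Q* = (192 - 141.5)/(4 + 4) = 6.3125.
At Q = 2 the demand price is 192 - 4(2) = 184 and the supply price is 141.5 + 4(2) = 149.5.
Deadweight loss is the triangle between the curves from 2 to 6.3125: (1/2)(184 - 149.5)(6.3125 - 2) = 74.3906.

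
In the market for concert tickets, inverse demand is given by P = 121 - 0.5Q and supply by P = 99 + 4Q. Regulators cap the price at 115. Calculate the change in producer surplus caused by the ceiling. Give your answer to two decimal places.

Free-market equilibrium: 121 - 0.5Q = 99 + 4Q gives Q* = 4.8889, P* = 118.5556.
At the ceiling price 115, quantity supplied is (115 - 99)/4 = 4; supply is the short side, so Q = 4 trades at P = 115.
PS goes from (1/2)(4.8889)(19.5556) = 47.8025 to 32 (computed as (115 - 99)(4) - (1/2)(4)(4)^2), a change of -15.8025.

-15.80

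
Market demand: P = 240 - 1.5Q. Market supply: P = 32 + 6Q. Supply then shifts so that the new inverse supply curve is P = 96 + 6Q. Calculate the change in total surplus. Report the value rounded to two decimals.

-1501.87

Initial equilibrium: Q_0 = 27.7333, P_0 = 198.4; CS_0 = (1/2)(27.7333)(41.6) = 576.8533, PS_0 = (1/2)(27.7333)(166.4) = 2307.4133.
New equilibrium: 240 - 1.5Q = 96 + 6Q gives Q_1 = 19.2, P_1 = 211.2; CS_1 = 276.48, PS_1 = 1105.92.
Change in total surplus = (276.48 + 1105.92) - (576.8533 + 2307.4133) = -1501.8667.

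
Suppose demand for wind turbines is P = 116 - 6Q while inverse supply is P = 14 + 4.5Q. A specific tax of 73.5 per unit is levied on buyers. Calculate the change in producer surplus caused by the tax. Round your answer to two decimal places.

Pre-tax equilibrium: 116 - 6Q = 14 + 4.5Q gives Q* = 9.7143, P* = 57.7143.
A tax on buyers shifts demand down by 73.5: (116 - 73.5) - 6Q = 14 + 4.5Q, so Q_t = 2.7143. Buyers pay P_b = 99.7143; sellers receive P_s = P_b - 73.5 = 26.2143.
PS falls from (1/2)(9.7143)(43.7143) = 212.3265 to (1/2)(2.7143)(12.2143) = 16.5765, a change of -195.75.

-195.75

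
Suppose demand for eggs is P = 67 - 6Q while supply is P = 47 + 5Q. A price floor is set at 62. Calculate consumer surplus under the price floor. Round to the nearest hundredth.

2.08

Without the control, 67 - 6Q = 47 + 5Q so Q* = 1.8182 and P* = 56.0909.
At P = 62, buyers demand (67 - 62)/6 = 0.8333 while sellers would supply more, so the quantity traded is 0.8333 at price 62.
CS is the triangle under demand above 62: (1/2)(0.8333)(67 - 62) = 2.0833.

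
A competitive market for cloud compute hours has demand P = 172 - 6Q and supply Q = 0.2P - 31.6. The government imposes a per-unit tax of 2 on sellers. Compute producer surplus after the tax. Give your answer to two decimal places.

2.98

Rewriting supply in inverse form: P = 158 + 5Q.
Without the tax, 172 - 6Q = 158 + 5Q so Q* = 1.2727 and P* = 164.3636.
With the tax, sellers need 2 more per unit: 172 - 6Q = 158 + 5Q + 2, so Q_t = 1.0909. Buyers pay P_b = 165.4545; sellers receive P_s = P_b - 2 = 163.4545.
PS = (1/2)(Q_t)(P_s - 158) = (1/2)(1.0909)(5.4545) = 2.9752.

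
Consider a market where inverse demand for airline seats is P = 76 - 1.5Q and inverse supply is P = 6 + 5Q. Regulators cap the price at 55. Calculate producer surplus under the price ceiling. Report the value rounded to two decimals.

240.10

Without the control, 76 - 1.5Q = 6 + 5Q so Q* = 10.7692 and P* = 59.8462.
At the ceiling price 55, quantity supplied is (55 - 6)/5 = 9.8; supply is the short side, so Q = 9.8 trades at P = 55.
PS is the triangle above supply below 55: (1/2)(9.8)(55 - 6) = 240.1.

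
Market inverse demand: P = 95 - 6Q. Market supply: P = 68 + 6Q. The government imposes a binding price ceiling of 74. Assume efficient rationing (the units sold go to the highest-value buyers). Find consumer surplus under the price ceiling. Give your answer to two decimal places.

18.00

Without the control, 95 - 6Q = 68 + 6Q so Q* = 2.25 and P* = 81.5.
At P = 74, sellers supply (74 - 68)/6 = 1 while buyers want more, so the quantity traded is 1 at price 74.
The demand price at Q = 1 is 89. CS is the trapezoid between demand and 74 over [0, 1]: (1/2)[(95 - 74) + (89 - 74)](1) = 18.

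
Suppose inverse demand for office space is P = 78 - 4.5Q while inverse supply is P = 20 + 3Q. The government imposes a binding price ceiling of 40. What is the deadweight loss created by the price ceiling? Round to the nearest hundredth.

Without the control, 78 - 4.5Q = 20 + 3Q so Q* = 7.7333 and P* = 43.2.
At the ceiling price 40, quantity supplied is (40 - 20)/3 = 6.6667; supply is the short side, so Q = 6.6667 trades at P = 40.
The lost-trades triangle has base Q* - 6.6667 = 1.0667 and height equal to the gap between the curves at Q = 6.6667, which is 48 - 40 = 8. DWL = (1/2)(1.0667)(8) = 4.2667.

4.27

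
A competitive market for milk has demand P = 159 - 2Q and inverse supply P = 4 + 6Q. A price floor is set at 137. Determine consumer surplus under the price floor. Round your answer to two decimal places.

121.00

Without the control, 159 - 2Q = 4 + 6Q so Q* = 19.375 and P* = 120.25.
At the floor price 137, quantity demanded is (159 - 137)/2 = 11; demand is the short side, so Q = 11 trades at P = 137.
CS is the triangle under demand above 137: (1/2)(11)(159 - 137) = 121.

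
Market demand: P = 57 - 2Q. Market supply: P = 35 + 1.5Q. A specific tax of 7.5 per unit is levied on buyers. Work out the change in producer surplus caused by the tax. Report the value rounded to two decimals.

-16.76

Pre-tax equilibrium: 57 - 2Q = 35 + 1.5Q gives Q* = 6.2857, P* = 44.4286.
A tax on buyers shifts demand down by 7.5: (57 - 7.5) - 2Q = 35 + 1.5Q, so Q_t = 4.1429. Buyers pay P_b = 48.7143; sellers receive P_s = P_b - 7.5 = 41.2143.
PS falls from (1/2)(6.2857)(9.4286) = 29.6327 to (1/2)(4.1429)(6.2143) = 12.8724, a change of -16.7602.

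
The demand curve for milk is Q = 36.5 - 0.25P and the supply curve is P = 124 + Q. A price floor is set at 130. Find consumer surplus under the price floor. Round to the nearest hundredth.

Rewriting demand in inverse form: P = 146 - 4Q.
Without the control, 146 - 4Q = 124 + Q so Q* = 4.4 and P* = 128.4.
At the floor price 130, quantity demanded is (146 - 130)/4 = 4; demand is the short side, so Q = 4 trades at P = 130.
CS is the triangle under demand above 130: (1/2)(4)(146 - 130) = 32.

32.00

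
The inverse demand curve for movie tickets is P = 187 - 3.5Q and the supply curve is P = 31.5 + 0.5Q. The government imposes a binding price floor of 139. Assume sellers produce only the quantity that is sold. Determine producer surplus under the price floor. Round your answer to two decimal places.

1427.27

Without the control, 187 - 3.5Q = 31.5 + 0.5Q so Q* = 38.875 and P* = 50.9375.
At the floor price 139, quantity demanded is (187 - 139)/3.5 = 13.7143; demand is the short side, so Q = 13.7143 trades at P = 139.
The supply price at Q = 13.7143 is 38.3571. PS is the trapezoid between 139 and supply over [0, 13.7143]: (1/2)[(139 - 31.5) + (139 - 38.3571)](13.7143) = 1427.2653.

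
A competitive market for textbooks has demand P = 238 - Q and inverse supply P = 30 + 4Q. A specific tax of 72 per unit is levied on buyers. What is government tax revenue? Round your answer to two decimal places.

Without the tax, 238 - Q = 30 + 4Q so Q* = 41.6 and P* = 196.4.
A tax on buyers shifts demand down by 72: (238 - 72) - Q = 30 + 4Q, so Q_t = 27.2. Buyers pay P_b = 210.8; sellers receive P_s = P_b - 72 = 138.8.
Revenue is the tax times quantity traded: 72 x 27.2 = 1958.4.

1958.40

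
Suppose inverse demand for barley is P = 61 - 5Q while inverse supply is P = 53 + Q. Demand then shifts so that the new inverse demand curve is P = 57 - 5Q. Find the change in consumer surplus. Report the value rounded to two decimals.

-3.33

Initial equilibrium: Q_0 = 1.3333, P_0 = 54.3333; CS_0 = (1/2)(1.3333)(6.6667) = 4.4444, PS_0 = (1/2)(1.3333)(1.3333) = 0.8889.
New equilibrium: 57 - 5Q = 53 + Q gives Q_1 = 0.6667, P_1 = 53.6667; CS_1 = 1.1111, PS_1 = 0.2222.
Change in consumer surplus = 1.1111 - 4.4444 = -3.3333.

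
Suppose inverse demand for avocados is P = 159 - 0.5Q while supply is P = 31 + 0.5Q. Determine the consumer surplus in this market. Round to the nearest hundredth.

4096.00

Set 159 - 0.5Q = 31 + 0.5Q, which gives 128 = 1Q, so Q* = 128 and P* = 159 - 0.5(128) = 95.
Consumer surplus is the triangle under demand above P*: (1/2)(128)(159 - 95) = (1/2)(128)(64) = 4096.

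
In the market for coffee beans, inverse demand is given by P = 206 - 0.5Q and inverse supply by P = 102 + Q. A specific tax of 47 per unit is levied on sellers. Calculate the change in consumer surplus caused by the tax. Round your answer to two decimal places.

-840.78

Pre-tax equilibrium: 206 - 0.5Q = 102 + Q gives Q* = 69.3333, P* = 171.3333.
A tax on sellers shifts supply up by 47: 206 - 0.5Q = 102 + Q + 47, so Q_t = 38. Buyers pay P_b = 187; sellers receive P_s = P_b - 47 = 140.
Consumers lose the trapezoid between P* and P_b out to Q_t plus the triangle from Q_t to Q*: change in CS = 361 - 1201.7778 = -840.7778.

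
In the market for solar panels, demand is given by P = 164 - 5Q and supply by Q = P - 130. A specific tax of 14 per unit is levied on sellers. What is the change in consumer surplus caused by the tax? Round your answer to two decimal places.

Rewriting supply in inverse form: P = 130 + Q.
Without the tax, 164 - 5Q = 130 + Q so Q* = 5.6667 and P* = 135.6667.
A tax on sellers shifts supply up by 14: 164 - 5Q = 130 + Q + 14, so Q_t = 3.3333. Buyers pay P_b = 147.3333; sellers receive P_s = P_b - 14 = 133.3333.
Consumers lose the trapezoid between P* and P_b out to Q_t plus the triangle from Q_t to Q*: change in CS = 27.7778 - 80.2778 = -52.5.

-52.50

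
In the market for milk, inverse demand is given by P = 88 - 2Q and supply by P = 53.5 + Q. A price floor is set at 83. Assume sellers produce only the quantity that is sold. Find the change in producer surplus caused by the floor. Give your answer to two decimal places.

Without the control, 88 - 2Q = 53.5 + Q so Q* = 11.5 and P* = 65.
At P = 83, buyers demand (88 - 83)/2 = 2.5 while sellers would supply more, so the quantity traded is 2.5 at price 83.
PS goes from (1/2)(11.5)(11.5) = 66.125 to 70.625 (computed as (83 - 53.5)(2.5) - (1/2)(1)(2.5)^2), a change of 4.5.

4.50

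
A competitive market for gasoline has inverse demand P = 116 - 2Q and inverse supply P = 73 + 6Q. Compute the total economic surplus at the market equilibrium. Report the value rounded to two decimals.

115.56

Equilibrium: 116 - 2Q = 73 + 6Q, so Q* = 5.375 and P* = 105.25.
Total surplus is the full triangle between the curves from 0 to Q*: (1/2)(5.375)(116 - 73) = 115.5625.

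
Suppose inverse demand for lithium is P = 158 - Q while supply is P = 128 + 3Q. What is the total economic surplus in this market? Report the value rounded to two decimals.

112.50

Setting demand equal to supply, 30 = 4Q, so Q* = 7.5 and P* = 150.5.
Total surplus is the full triangle between the curves from 0 to Q*: (1/2)(7.5)(158 - 128) = 112.5.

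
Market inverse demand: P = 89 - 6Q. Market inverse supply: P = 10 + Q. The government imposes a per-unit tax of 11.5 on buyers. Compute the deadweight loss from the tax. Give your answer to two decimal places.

9.45

Without the tax, 89 - 6Q = 10 + Q so Q* = 11.2857 and P* = 21.2857.
With the tax, buyers' net willingness to pay falls by 11.5: (89 - 11.5) - 6Q = 10 + Q, so Q_t = 9.6429. Buyers pay P_b = 31.1429; sellers receive P_s = P_b - 11.5 = 19.6429.
Deadweight loss is the triangle between the curves from Q_t to Q*: (1/2)(11.2857 - 9.6429)(11.5) = 9.4464.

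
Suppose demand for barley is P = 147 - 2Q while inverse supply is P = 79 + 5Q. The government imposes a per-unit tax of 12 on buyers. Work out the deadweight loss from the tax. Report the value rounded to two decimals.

Without the tax, 147 - 2Q = 79 + 5Q so Q* = 9.7143 and P* = 127.5714.
With the tax, buyers' net willingness to pay falls by 12: (147 - 12) - 2Q = 79 + 5Q, so Q_t = 8. Buyers pay P_b = 131; sellers receive P_s = P_b - 12 = 119.
The welfare triangle lost has base Q* - Q_t = 1.7143 and height t = 12, so DWL = (1/2)(1.7143)(12) = 10.2857.

10.29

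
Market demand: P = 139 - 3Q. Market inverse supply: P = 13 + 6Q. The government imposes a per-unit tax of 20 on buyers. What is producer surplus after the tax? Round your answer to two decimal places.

Pre-tax equilibrium: 139 - 3Q = 13 + 6Q gives Q* = 14, P* = 97.
A tax on buyers shifts demand down by 20: (139 - 20) - 3Q = 13 + 6Q, so Q_t = 11.7778. Buyers pay P_b = 103.6667; sellers receive P_s = P_b - 20 = 83.6667.
Producer surplus is the triangle above supply below P_s: (1/2)(11.7778)(83.6667 - 13) = 416.1481.

416.15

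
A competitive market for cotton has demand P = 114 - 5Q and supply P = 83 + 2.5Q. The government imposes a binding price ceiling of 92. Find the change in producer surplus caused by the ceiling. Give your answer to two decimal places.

Free-market equilibrium: 114 - 5Q = 83 + 2.5Q gives Q* = 4.1333, P* = 93.3333.
At P = 92, sellers supply (92 - 83)/2.5 = 3.6 while buyers want more, so the quantity traded is 3.6 at price 92.
PS goes from (1/2)(4.1333)(10.3333) = 21.3556 to 16.2 (computed as (92 - 83)(3.6) - (1/2)(2.5)(3.6)^2), a change of -5.1556.

-5.16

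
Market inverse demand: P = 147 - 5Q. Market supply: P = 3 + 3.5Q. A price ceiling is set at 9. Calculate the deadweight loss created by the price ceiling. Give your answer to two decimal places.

Without the control, 147 - 5Q = 3 + 3.5Q so Q* = 16.9412 and P* = 62.2941.
At the ceiling price 9, quantity supplied is (9 - 3)/3.5 = 1.7143; supply is the short side, so Q = 1.7143 trades at P = 9.
The lost-trades triangle has base Q* - 1.7143 = 15.2269 and height equal to the gap between the curves at Q = 1.7143, which is 138.4286 - 9 = 129.4286. DWL = (1/2)(15.2269)(129.4286) = 985.3974.

985.40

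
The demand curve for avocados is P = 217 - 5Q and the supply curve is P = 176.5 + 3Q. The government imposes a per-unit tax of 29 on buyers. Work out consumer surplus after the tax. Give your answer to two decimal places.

5.17

Pre-tax equilibrium: 217 - 5Q = 176.5 + 3Q gives Q* = 5.0625, P* = 191.6875.
A tax on buyers shifts demand down by 29: (217 - 29) - 5Q = 176.5 + 3Q, so Q_t = 1.4375. Buyers pay P_b = 209.8125; sellers receive P_s = P_b - 29 = 180.8125.
CS = (1/2)(Q_t)(217 - P_b) = (1/2)(1.4375)(7.1875) = 5.166.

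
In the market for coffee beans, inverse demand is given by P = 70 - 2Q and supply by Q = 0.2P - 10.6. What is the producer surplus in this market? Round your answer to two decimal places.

14.74

Rewriting supply in inverse form: P = 53 + 5Q.
Equilibrium: 70 - 2Q = 53 + 5Q, so Q* = 2.4286 and P* = 65.1429.
The supply curve's price intercept is 53, so PS = (1/2)(Q*)(P* - 53) = (1/2)(2.4286)(12.1429) = 14.7449.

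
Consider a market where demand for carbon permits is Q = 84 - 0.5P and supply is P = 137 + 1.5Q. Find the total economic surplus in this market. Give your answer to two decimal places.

Rewriting demand in inverse form: P = 168 - 2Q.
Set 168 - 2Q = 137 + 1.5Q, which gives 31 = 3.5Q, so Q* = 8.8571 and P* = 168 - 2(8.8571) = 150.2857.
Total surplus is the full triangle between the curves from 0 to Q*: (1/2)(8.8571)(168 - 137) = 137.2857.

137.29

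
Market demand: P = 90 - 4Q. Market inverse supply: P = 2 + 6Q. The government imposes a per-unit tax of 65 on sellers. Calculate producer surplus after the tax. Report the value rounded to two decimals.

Pre-tax equilibrium: 90 - 4Q = 2 + 6Q gives Q* = 8.8, P* = 54.8.
A tax on sellers shifts supply up by 65: 90 - 4Q = 2 + 6Q + 65, so Q_t = 2.3. Buyers pay P_b = 80.8; sellers receive P_s = P_b - 65 = 15.8.
PS = (1/2)(Q_t)(P_s - 2) = (1/2)(2.3)(13.8) = 15.87.

15.87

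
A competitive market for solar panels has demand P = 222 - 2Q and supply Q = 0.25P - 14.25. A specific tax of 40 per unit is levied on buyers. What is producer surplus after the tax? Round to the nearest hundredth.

Rewriting supply in inverse form: P = 57 + 4Q.
Pre-tax equilibrium: 222 - 2Q = 57 + 4Q gives Q* = 27.5, P* = 167.
A tax on buyers shifts demand down by 40: (222 - 40) - 2Q = 57 + 4Q, so Q_t = 20.8333. Buyers pay P_b = 180.3333; sellers receive P_s = P_b - 40 = 140.3333.
PS = (1/2)(Q_t)(P_s - 57) = (1/2)(20.8333)(83.3333) = 868.0556.

868.06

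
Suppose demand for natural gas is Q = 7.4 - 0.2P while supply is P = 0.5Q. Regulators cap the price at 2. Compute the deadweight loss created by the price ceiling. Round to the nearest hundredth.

20.45

Rewriting demand in inverse form: P = 37 - 5Q.
Free-market equilibrium: 37 - 5Q = 0.5Q gives Q* = 6.7273, P* = 3.3636.
At the ceiling price 2, quantity supplied is (2 - 0)/0.5 = 4; supply is the short side, so Q = 4 trades at P = 2.
The lost-trades triangle has base Q* - 4 = 2.7273 and height equal to the gap between the curves at Q = 4, which is 17 - 2 = 15. DWL = (1/2)(2.7273)(15) = 20.4545.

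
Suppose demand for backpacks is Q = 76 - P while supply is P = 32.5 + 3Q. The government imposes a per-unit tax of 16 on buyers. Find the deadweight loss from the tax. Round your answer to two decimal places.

Rewriting demand in inverse form: P = 76 - Q.
Without the tax, 76 - Q = 32.5 + 3Q so Q* = 10.875 and P* = 65.125.
With the tax, buyers' net willingness to pay falls by 16: (76 - 16) - Q = 32.5 + 3Q, so Q_t = 6.875. Buyers pay P_b = 69.125; sellers receive P_s = P_b - 16 = 53.125.
Deadweight loss is the triangle between the curves from Q_t to Q*: (1/2)(10.875 - 6.875)(16) = 32.

32.00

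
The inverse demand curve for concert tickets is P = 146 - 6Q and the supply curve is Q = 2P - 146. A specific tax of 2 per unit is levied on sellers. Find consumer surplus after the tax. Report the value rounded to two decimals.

Rewriting supply in inverse form: P = 73 + 0.5Q.
Without the tax, 146 - 6Q = 73 + 0.5Q so Q* = 11.2308 and P* = 78.6154.
With the tax, sellers need 2 more per unit: 146 - 6Q = 73 + 0.5Q + 2, so Q_t = 10.9231. Buyers pay P_b = 80.4615; sellers receive P_s = P_b - 2 = 78.4615.
CS = (1/2)(Q_t)(146 - P_b) = (1/2)(10.9231)(65.5385) = 357.9408.

357.94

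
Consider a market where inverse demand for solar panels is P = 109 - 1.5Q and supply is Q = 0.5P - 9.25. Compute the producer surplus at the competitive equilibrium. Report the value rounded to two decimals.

668.59

Rewriting supply in inverse form: P = 18.5 + 2Q.
Setting demand equal to supply, 90.5 = 3.5Q, so Q* = 25.8571 and P* = 70.2143.
Producer surplus is the triangle above supply below P*: (1/2)(25.8571)(70.2143 - 18.5) = (1/2)(25.8571)(51.7143) = 668.5918.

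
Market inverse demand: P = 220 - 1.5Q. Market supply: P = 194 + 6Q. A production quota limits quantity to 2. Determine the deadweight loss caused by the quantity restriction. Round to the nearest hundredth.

8.07

Without the quota, 220 - 1.5Q = 194 + 6Q gives Q* = 3.4667.
At Q = 2 the demand price is 220 - 1.5(2) = 217 and the supply price is 194 + 6(2) = 206.
DWL = (1/2)(gap between curves at 2) x (Q* - 2) = (1/2)(11)(1.4667) = 8.0667.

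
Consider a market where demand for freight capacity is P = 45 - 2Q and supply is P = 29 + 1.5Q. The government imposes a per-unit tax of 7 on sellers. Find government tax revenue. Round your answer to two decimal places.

Pre-tax equilibrium: 45 - 2Q = 29 + 1.5Q gives Q* = 4.5714, P* = 35.8571.
With the tax, sellers need 7 more per unit: 45 - 2Q = 29 + 1.5Q + 7, so Q_t = 2.5714. Buyers pay P_b = 39.8571; sellers receive P_s = P_b - 7 = 32.8571.
Tax revenue = t x Q_t = 7 x 2.5714 = 18.

18.00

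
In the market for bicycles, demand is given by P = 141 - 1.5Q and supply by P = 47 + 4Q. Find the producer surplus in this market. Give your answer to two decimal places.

Set 141 - 1.5Q = 47 + 4Q, which gives 94 = 5.5Q, so Q* = 17.0909 and P* = 141 - 1.5(17.0909) = 115.3636.
The supply curve's price intercept is 47, so PS = (1/2)(Q*)(P* - 47) = (1/2)(17.0909)(68.3636) = 584.1983.

584.20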